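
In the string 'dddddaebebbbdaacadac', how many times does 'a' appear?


Scanning 'dddddaebebbbdaacadac' for 'a':
  Position 5: 'a' -> MATCH (count: 1)
  Position 13: 'a' -> MATCH (count: 2)
  Position 14: 'a' -> MATCH (count: 3)
  Position 16: 'a' -> MATCH (count: 4)
  Position 18: 'a' -> MATCH (count: 5)
Total occurrences of 'a': 5

5


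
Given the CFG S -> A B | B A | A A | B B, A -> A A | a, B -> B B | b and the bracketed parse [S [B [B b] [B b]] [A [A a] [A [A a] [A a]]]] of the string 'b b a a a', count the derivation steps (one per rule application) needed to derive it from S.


Every bracketed nonterminal node [X ...] in the tree is produced by exactly one rule application.
Reading the tree off as a leftmost derivation:
  Step 1: S  =>  B A   (applied S -> B A)
  Step 2: B A  =>  B B A   (applied B -> B B)
  Step 3: B B A  =>  b B A   (applied B -> b)
  Step 4: b B A  =>  b b A   (applied B -> b)
  Step 5: b b A  =>  b b A A   (applied A -> A A)
  Step 6: b b A A  =>  b b a A   (applied A -> a)
  Step 7: b b a A  =>  b b a A A   (applied A -> A A)
  Step 8: b b a A A  =>  b b a a A   (applied A -> a)
  Step 9: b b a a A  =>  b b a a a   (applied A -> a)
Final yield: b b a a a
Total rewrite steps: 9

9


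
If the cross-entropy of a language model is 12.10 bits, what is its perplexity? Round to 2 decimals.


Perplexity formula: PP = 2^H
H = 12.10
PP = 2^12.10
Decompose: 2^12.10 = 2^12 * 2^0.10
2^12 = 4096, 2^0.10 ~ 1.0717735
PP ~ 4096 * 1.0717735 = 4389.9842560
Rounded to 2 decimals: 4389.98

4389.98


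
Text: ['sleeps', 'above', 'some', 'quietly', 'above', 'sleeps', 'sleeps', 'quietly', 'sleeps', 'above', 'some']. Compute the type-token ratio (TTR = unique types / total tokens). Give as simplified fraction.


Tokens: 11
Unique types: ('above', 'quietly', 'sleeps', 'some') = 4
TTR = 4/11
Already in lowest terms.

4/11


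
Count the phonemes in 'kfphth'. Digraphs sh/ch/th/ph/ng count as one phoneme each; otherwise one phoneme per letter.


Parsing 'kfphth' greedily, digraphs first:
  'k' -> consonant phoneme (phonemes so far: 1)
  'f' -> consonant phoneme (phonemes so far: 2)
  'ph' -> digraph (1 consonant phoneme) (phonemes so far: 3)
  'th' -> digraph (1 consonant phoneme) (phonemes so far: 4)
Total phonemes: 4

4


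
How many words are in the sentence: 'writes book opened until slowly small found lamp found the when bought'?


Counting words by splitting on spaces:
  Word 1: 'writes'
  Word 2: 'book'
  Word 3: 'opened'
  Word 4: 'until'
  Word 5: 'slowly'
  Word 6: 'small'
  Word 7: 'found'
  Word 8: 'lamp'
  Word 9: 'found'
  Word 10: 'the'
  Word 11: 'when'
  Word 12: 'bought'
Total words: 12

12


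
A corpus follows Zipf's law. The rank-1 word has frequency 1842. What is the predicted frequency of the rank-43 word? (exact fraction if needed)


Zipf's law: freq(rank) = f1 / rank
f1 = 1842, rank = 43
freq = 1842 / 43
GCD(1842, 43) = 1
Simplified: 1842/43

1842/43


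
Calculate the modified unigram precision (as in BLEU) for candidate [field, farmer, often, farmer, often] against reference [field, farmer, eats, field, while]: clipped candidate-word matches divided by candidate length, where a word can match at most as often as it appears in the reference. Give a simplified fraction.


Reference word counts: {'eats': 1, 'farmer': 1, 'field': 2, 'while': 1}
Checking each candidate word (with clipping):
  'field' -> in reference (ref count 2, used 1/2) -> match (matches: 1)
  'farmer' -> in reference (ref count 1, used 1/1) -> match (matches: 2)
  'often' -> not in reference -> no match (matches: 2)
  'farmer' -> ref count 1 already used up (1/1) -> clipped, no match (matches: 2)
  'often' -> not in reference -> no match (matches: 2)
Clipped matches: 2, Candidate length: 5
Precision = 2/5

2/5


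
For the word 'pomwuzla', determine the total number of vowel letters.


Scanning each character of 'pomwuzla':
  Position 1: 'p' -> consonant (running count: 0)
  Position 2: 'o' -> vowel (running count: 1)
  Position 3: 'm' -> consonant (running count: 1)
  Position 4: 'w' -> consonant (running count: 1)
  Position 5: 'u' -> vowel (running count: 2)
  Position 6: 'z' -> consonant (running count: 2)
  Position 7: 'l' -> consonant (running count: 2)
  Position 8: 'a' -> vowel (running count: 3)
Total vowels: 3

3


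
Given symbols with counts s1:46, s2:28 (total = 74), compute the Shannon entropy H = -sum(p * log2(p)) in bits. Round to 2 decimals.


Computing entropy H = -sum(p_i * log2(p_i)):
  s1: p = 46/74 = 0.6216, -p*log2(p) = 0.4264
  s2: p = 28/74 = 0.3784, -p*log2(p) = 0.5305
H = sum of terms = 0.9569
Rounded to 2 decimals: 0.96

0.96


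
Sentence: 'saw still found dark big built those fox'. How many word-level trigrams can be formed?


Word trigrams from [8] words:
  Trigram 1: (saw still found)
  Trigram 2: (still found dark)
  Trigram 3: (found dark big)
  Trigram 4: (dark big built)
  Trigram 5: (big built those)
  Trigram 6: (built those fox)
Total word trigrams: 8 - 2 = 6

6


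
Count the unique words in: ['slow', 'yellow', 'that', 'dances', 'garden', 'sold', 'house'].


Listing all tokens and tracking unique types:
  Token 1: 'slow' -> NEW (unique so far: 1)
  Token 2: 'yellow' -> NEW (unique so far: 2)
  Token 3: 'that' -> NEW (unique so far: 3)
  Token 4: 'dances' -> NEW (unique so far: 4)
  Token 5: 'garden' -> NEW (unique so far: 5)
  Token 6: 'sold' -> NEW (unique so far: 6)
  Token 7: 'house' -> NEW (unique so far: 7)
Unique types: ('dances', 'garden', 'house', 'slow', 'sold', 'that', 'yellow')
Vocabulary size: 7

7


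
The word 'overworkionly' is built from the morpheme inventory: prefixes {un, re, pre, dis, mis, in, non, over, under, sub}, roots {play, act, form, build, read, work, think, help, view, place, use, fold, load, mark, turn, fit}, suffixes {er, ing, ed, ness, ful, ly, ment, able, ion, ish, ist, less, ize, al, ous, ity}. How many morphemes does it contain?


Segmenting 'overworkionly' against the inventory:
  'over' -> prefix (morpheme 1)
  'work' -> root (morpheme 2)
  'ion' -> suffix (morpheme 3)
  'ly' -> suffix (morpheme 4)
Total morphemes: 4

4


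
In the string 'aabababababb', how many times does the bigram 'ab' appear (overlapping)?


Scanning 'aabababababb' for bigram 'ab':
  Position 0: 'aa' -> no
  Position 1: 'ab' -> MATCH
  Position 2: 'ba' -> no
  Position 3: 'ab' -> MATCH
  Position 4: 'ba' -> no
  Position 5: 'ab' -> MATCH
  Position 6: 'ba' -> no
  Position 7: 'ab' -> MATCH
  Position 8: 'ba' -> no
  Position 9: 'ab' -> MATCH
  Position 10: 'bb' -> no
Total matches: 5

5


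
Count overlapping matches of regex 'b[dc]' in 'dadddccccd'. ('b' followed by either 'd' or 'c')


Pattern: b[dc] means 'b' followed by either 'd' or 'c'.
Scanning 'dadddccccd' position-by-position:
  Pos 0: window 'da' -> no
  Pos 1: window 'ad' -> no
  Pos 2: window 'dd' -> no
  Pos 3: window 'dd' -> no
  Pos 4: window 'dc' -> no
  Pos 5: window 'cc' -> no
  Pos 6: window 'cc' -> no
  Pos 7: window 'cc' -> no
  Pos 8: window 'cd' -> no
  Pos 9: window 'd' -> no
Total matches: 0

0


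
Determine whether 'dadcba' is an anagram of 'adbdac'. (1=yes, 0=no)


Sort characters of 'dadcba': 'aabcdd'
Sort characters of 'adbdac': 'aabcdd'
Sorted forms match -> they ARE anagrams
Result: 1

1


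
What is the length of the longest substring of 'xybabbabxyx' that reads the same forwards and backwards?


Scanning 'xybabbabxyx' for palindromic substrings.
Substring at positions 2-7: 'babbab'.
Check: reverse('babbab') = 'babbab' -> palindrome confirmed.
Neighbouring characters ('y' / 'x') break symmetry, so it cannot extend further.
No longer palindromic substring exists; longest length = 6

6


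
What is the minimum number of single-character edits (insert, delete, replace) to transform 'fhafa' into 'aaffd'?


Building DP table for s1='fhafa' (len 5) and s2='aaffd' (len 5):
       a  a  f  f  d
    0  1  2  3  4  5
  f 1  1  2  2  3  4
  h 2  2  2  3  3  4
  a 3  2  2  3  4  4
  f 4  3  3  2  3  4
  a 5  4  3  3  3  4
Edit distance = dp[5][5] = 4

4


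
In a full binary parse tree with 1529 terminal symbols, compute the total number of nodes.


Leaf nodes (terminals): 1529
Internal nodes = n - 1 = 1529 - 1 = 1528
Total = leaves + internal = 1529 + 1528 = 3057

3057


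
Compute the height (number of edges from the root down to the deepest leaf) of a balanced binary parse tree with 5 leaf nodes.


In a balanced binary tree with n leaves the deepest leaf is ceil(log2(n)) edges below the root.
log2(5) = 2.3219
ceil(2.3219) = 3
height (edges) = 3

3


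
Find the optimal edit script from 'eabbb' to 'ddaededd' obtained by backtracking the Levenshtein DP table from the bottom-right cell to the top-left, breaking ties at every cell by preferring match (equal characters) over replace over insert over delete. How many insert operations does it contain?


Edit distance = 7. Backtracking from cell (5, 8) with preference match > replace > insert > delete,
then listing the resulting alignment 'eabbb' -> 'ddaededd' left to right:
  Step 1: insert 'd' [insertion #1]
  Step 2: insert 'd' [insertion #2]
  Step 3: insert 'a' [insertion #3]
  Step 4: keep 'e'
  Step 5: replace a->d
  Step 6: replace b->e
  Step 7: replace b->d
  Step 8: replace b->d
Total insertions: 3

3


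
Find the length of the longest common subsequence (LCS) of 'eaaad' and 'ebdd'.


DP table for LCS of 'eaaad' and 'ebdd':
       e  b  d  d
    0  0  0  0  0
  e 0  1  1  1  1
  a 0  1  1  1  1
  a 0  1  1  1  1
  a 0  1  1  1  1
  d 0  1  1  2  2
LCS: 'ed'
LCS length = 2

2


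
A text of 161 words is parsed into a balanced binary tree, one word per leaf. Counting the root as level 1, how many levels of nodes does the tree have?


In a balanced binary tree with n leaves the deepest leaf is ceil(log2(n)) edges below the root,
so counting node levels inclusive of root and leaves gives ceil(log2(n)) + 1 levels.
log2(161) = 7.3309
ceil(7.3309) = 8
levels = 8 + 1 = 9

9


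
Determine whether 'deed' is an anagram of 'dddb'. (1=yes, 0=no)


Sort characters of 'deed': 'ddee'
Sort characters of 'dddb': 'bddd'
Sorted forms differ -> they are NOT anagrams
Result: 0

0


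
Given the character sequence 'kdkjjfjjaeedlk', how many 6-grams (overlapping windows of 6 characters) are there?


String 'kdkjjfjjaeedlk' has length L = 14.
Number of overlapping n-grams = L - n + 1
Substituting: 14 - 6 + 1 = 9

9


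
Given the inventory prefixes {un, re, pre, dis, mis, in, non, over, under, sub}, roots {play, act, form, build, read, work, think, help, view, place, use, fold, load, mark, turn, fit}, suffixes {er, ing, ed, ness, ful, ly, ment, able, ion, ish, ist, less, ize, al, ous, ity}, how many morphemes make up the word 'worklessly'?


Segmenting 'worklessly' against the inventory:
  'work' -> root (morpheme 1)
  'less' -> suffix (morpheme 2)
  'ly' -> suffix (morpheme 3)
Total morphemes: 3

3


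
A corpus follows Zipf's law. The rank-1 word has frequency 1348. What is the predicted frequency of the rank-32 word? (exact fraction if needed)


Zipf's law: freq(rank) = f1 / rank
f1 = 1348, rank = 32
freq = 1348 / 32
GCD(1348, 32) = 4
Simplified: 337/8

337/8


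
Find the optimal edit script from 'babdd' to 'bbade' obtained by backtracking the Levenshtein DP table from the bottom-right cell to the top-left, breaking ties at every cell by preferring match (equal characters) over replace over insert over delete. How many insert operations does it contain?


Edit distance = 3. Backtracking from cell (5, 5) with preference match > replace > insert > delete,
then listing the resulting alignment 'babdd' -> 'bbade' left to right:
  Step 1: keep 'b'
  Step 2: replace a->b
  Step 3: replace b->a
  Step 4: keep 'd'
  Step 5: replace d->e
Total insertions: 0

0


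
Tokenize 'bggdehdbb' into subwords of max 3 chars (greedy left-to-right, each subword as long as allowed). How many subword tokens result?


'bggdehdbb' has 9 characters.
Chunking with max size 3:
  Chunk 1: 'bgg' (positions 0-2)
  Chunk 2: 'deh' (positions 3-5)
  Chunk 3: 'dbb' (positions 6-8)
Total chunks: ceil(9 / 3) = 3

3


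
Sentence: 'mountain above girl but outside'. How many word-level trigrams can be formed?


Word trigrams from [5] words:
  Trigram 1: (mountain above girl)
  Trigram 2: (above girl but)
  Trigram 3: (girl but outside)
Total word trigrams: 5 - 2 = 3

3


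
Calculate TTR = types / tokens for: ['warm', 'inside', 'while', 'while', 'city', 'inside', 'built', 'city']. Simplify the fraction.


Tokens: 8
Unique types: ('built', 'city', 'inside', 'warm', 'while') = 5
TTR = 5/8
Already in lowest terms.

5/8


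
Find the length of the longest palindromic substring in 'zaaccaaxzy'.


Scanning 'zaaccaaxzy' for palindromic substrings.
Substring at positions 1-6: 'aaccaa'.
Check: reverse('aaccaa') = 'aaccaa' -> palindrome confirmed.
Neighbouring characters ('z' / 'x') break symmetry, so it cannot extend further.
No longer palindromic substring exists; longest length = 6

6


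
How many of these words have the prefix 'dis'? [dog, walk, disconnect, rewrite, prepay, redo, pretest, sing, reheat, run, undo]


Checking each word for prefix 'dis':
  'dog' -> no (count: 0)
  'walk' -> no (count: 0)
  'disconnect' -> YES, starts with 'dis' (count: 1)
  'rewrite' -> no (count: 1)
  'prepay' -> no (count: 1)
  'redo' -> no (count: 1)
  'pretest' -> no (count: 1)
  'sing' -> no (count: 1)
  'reheat' -> no (count: 1)
  'run' -> no (count: 1)
  'undo' -> no (count: 1)
Total with prefix 'dis': 1

1


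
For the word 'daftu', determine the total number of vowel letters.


Scanning each character of 'daftu':
  Position 1: 'd' -> consonant (running count: 0)
  Position 2: 'a' -> vowel (running count: 1)
  Position 3: 'f' -> consonant (running count: 1)
  Position 4: 't' -> consonant (running count: 1)
  Position 5: 'u' -> vowel (running count: 2)
Total vowels: 2

2


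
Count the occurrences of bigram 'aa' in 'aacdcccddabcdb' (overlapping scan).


Scanning 'aacdcccddabcdb' for bigram 'aa':
  Position 0: 'aa' -> MATCH
  Position 1: 'ac' -> no
  Position 2: 'cd' -> no
  Position 3: 'dc' -> no
  Position 4: 'cc' -> no
  Position 5: 'cc' -> no
  Position 6: 'cd' -> no
  Position 7: 'dd' -> no
  Position 8: 'da' -> no
  Position 9: 'ab' -> no
  Position 10: 'bc' -> no
  Position 11: 'cd' -> no
  Position 12: 'db' -> no
Total matches: 1

1


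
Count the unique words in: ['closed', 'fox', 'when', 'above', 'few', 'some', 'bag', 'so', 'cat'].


Listing all tokens and tracking unique types:
  Token 1: 'closed' -> NEW (unique so far: 1)
  Token 2: 'fox' -> NEW (unique so far: 2)
  Token 3: 'when' -> NEW (unique so far: 3)
  Token 4: 'above' -> NEW (unique so far: 4)
  Token 5: 'few' -> NEW (unique so far: 5)
  Token 6: 'some' -> NEW (unique so far: 6)
  Token 7: 'bag' -> NEW (unique so far: 7)
  Token 8: 'so' -> NEW (unique so far: 8)
  Token 9: 'cat' -> NEW (unique so far: 9)
Unique types: ('above', 'bag', 'cat', 'closed', 'few', 'fox', 'so', 'some', 'when')
Vocabulary size: 9

9


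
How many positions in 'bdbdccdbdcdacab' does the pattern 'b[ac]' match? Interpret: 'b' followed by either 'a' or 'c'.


Pattern: b[ac] means 'b' followed by either 'a' or 'c'.
Scanning 'bdbdccdbdcdacab' position-by-position:
  Pos 0: window 'bd' -> no
  Pos 1: window 'db' -> no
  Pos 2: window 'bd' -> no
  Pos 3: window 'dc' -> no
  Pos 4: window 'cc' -> no
  Pos 5: window 'cd' -> no
  Pos 6: window 'db' -> no
  Pos 7: window 'bd' -> no
  Pos 8: window 'dc' -> no
  Pos 9: window 'cd' -> no
  Pos 10: window 'da' -> no
  Pos 11: window 'ac' -> no
  Pos 12: window 'ca' -> no
  Pos 13: window 'ab' -> no
  Pos 14: window 'b' -> no
Total matches: 0

0


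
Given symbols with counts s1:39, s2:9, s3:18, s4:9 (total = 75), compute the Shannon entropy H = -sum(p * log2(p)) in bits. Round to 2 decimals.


Computing entropy H = -sum(p_i * log2(p_i)):
  s1: p = 39/75 = 0.5200, -p*log2(p) = 0.4906
  s2: p = 9/75 = 0.1200, -p*log2(p) = 0.3671
  s3: p = 18/75 = 0.2400, -p*log2(p) = 0.4941
  s4: p = 9/75 = 0.1200, -p*log2(p) = 0.3671
H = sum of terms = 1.7189
Rounded to 2 decimals: 1.72

1.72


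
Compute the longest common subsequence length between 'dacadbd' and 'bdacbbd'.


DP table for LCS of 'dacadbd' and 'bdacbbd':
       b  d  a  c  b  b  d
    0  0  0  0  0  0  0  0
  d 0  0  1  1  1  1  1  1
  a 0  0  1  2  2  2  2  2
  c 0  0  1  2  3  3  3  3
  a 0  0  1  2  3  3  3  3
  d 0  0  1  2  3  3  3  4
  b 0  1  1  2  3  4  4  4
  d 0  1  2  2  3  4  4  5
LCS: 'dacbd'
LCS length = 5

5


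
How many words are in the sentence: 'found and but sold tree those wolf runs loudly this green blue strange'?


Counting words by splitting on spaces:
  Word 1: 'found'
  Word 2: 'and'
  Word 3: 'but'
  Word 4: 'sold'
  Word 5: 'tree'
  Word 6: 'those'
  Word 7: 'wolf'
  Word 8: 'runs'
  Word 9: 'loudly'
  Word 10: 'this'
  Word 11: 'green'
  Word 12: 'blue'
  Word 13: 'strange'
Total words: 13

13


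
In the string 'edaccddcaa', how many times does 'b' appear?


Scanning 'edaccddcaa' for 'b':
  No matches found.
Total occurrences of 'b': 0

0


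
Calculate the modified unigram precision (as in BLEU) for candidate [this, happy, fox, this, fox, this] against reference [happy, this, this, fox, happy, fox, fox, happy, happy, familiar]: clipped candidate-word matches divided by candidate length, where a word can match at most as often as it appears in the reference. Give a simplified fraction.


Reference word counts: {'familiar': 1, 'fox': 3, 'happy': 4, 'this': 2}
Checking each candidate word (with clipping):
  'this' -> in reference (ref count 2, used 1/2) -> match (matches: 1)
  'happy' -> in reference (ref count 4, used 1/4) -> match (matches: 2)
  'fox' -> in reference (ref count 3, used 1/3) -> match (matches: 3)
  'this' -> in reference (ref count 2, used 2/2) -> match (matches: 4)
  'fox' -> in reference (ref count 3, used 2/3) -> match (matches: 5)
  'this' -> ref count 2 already used up (2/2) -> clipped, no match (matches: 5)
Clipped matches: 5, Candidate length: 6
Precision = 5/6

5/6


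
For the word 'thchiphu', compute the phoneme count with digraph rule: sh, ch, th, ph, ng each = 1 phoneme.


Parsing 'thchiphu' greedily, digraphs first:
  'th' -> digraph (1 consonant phoneme) (phonemes so far: 1)
  'ch' -> digraph (1 consonant phoneme) (phonemes so far: 2)
  'i' -> vowel phoneme (phonemes so far: 3)
  'ph' -> digraph (1 consonant phoneme) (phonemes so far: 4)
  'u' -> vowel phoneme (phonemes so far: 5)
Total phonemes: 5

5


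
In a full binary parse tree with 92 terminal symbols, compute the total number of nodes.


Leaf nodes (terminals): 92
Internal nodes = n - 1 = 92 - 1 = 91
Total = leaves + internal = 92 + 91 = 183

183


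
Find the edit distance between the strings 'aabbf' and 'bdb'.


Building DP table for s1='aabbf' (len 5) and s2='bdb' (len 3):
       b  d  b
    0  1  2  3
  a 1  1  2  3
  a 2  2  2  3
  b 3  2  3  2
  b 4  3  3  3
  f 5  4  4  4
Edit distance = dp[5][3] = 4

4


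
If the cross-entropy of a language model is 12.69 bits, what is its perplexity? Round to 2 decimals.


Perplexity formula: PP = 2^H
H = 12.69
PP = 2^12.69
Decompose: 2^12.69 = 2^12 * 2^0.69
2^12 = 4096, 2^0.69 ~ 1.6132835
PP ~ 4096 * 1.6132835 = 6608.0092160
Rounded to 2 decimals: 6608.01

6608.01


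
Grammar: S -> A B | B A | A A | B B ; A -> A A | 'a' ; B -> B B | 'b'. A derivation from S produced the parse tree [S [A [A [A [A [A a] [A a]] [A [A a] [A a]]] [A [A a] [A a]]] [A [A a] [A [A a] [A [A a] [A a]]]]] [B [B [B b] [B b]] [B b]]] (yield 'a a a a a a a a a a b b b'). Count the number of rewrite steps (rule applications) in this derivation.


Every bracketed nonterminal node [X ...] in the tree is produced by exactly one rule application.
Reading the tree off as a leftmost derivation:
  Step 1: S  =>  A B   (applied S -> A B)
  Step 2: A B  =>  A A B   (applied A -> A A)
  Step 3: A A B  =>  A A A B   (applied A -> A A)
  Step 4: A A A B  =>  A A A A B   (applied A -> A A)
  Step 5: A A A A B  =>  A A A A A B   (applied A -> A A)
  Step 6: A A A A A B  =>  a A A A A B   (applied A -> a)
  Step 7: a A A A A B  =>  a a A A A B   (applied A -> a)
  Step 8: a a A A A B  =>  a a A A A A B   (applied A -> A A)
  Step 9: a a A A A A B  =>  a a a A A A B   (applied A -> a)
  Step 10: a a a A A A B  =>  a a a a A A B   (applied A -> a)
  Step 11: a a a a A A B  =>  a a a a A A A B   (applied A -> A A)
  Step 12: a a a a A A A B  =>  a a a a a A A B   (applied A -> a)
  Step 13: a a a a a A A B  =>  a a a a a a A B   (applied A -> a)
  Step 14: a a a a a a A B  =>  a a a a a a A A B   (applied A -> A A)
  Step 15: a a a a a a A A B  =>  a a a a a a a A B   (applied A -> a)
  Step 16: a a a a a a a A B  =>  a a a a a a a A A B   (applied A -> A A)
  Step 17: a a a a a a a A A B  =>  a a a a a a a a A B   (applied A -> a)
  Step 18: a a a a a a a a A B  =>  a a a a a a a a A A B   (applied A -> A A)
  Step 19: a a a a a a a a A A B  =>  a a a a a a a a a A B   (applied A -> a)
  Step 20: a a a a a a a a a A B  =>  a a a a a a a a a a B   (applied A -> a)
  Step 21: a a a a a a a a a a B  =>  a a a a a a a a a a B B   (applied B -> B B)
  Step 22: a a a a a a a a a a B B  =>  a a a a a a a a a a B B B   (applied B -> B B)
  Step 23: a a a a a a a a a a B B B  =>  a a a a a a a a a a b B B   (applied B -> b)
  Step 24: a a a a a a a a a a b B B  =>  a a a a a a a a a a b b B   (applied B -> b)
  Step 25: a a a a a a a a a a b b B  =>  a a a a a a a a a a b b b   (applied B -> b)
Final yield: a a a a a a a a a a b b b
Total rewrite steps: 25

25


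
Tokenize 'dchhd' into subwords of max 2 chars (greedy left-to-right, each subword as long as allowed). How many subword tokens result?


'dchhd' has 5 characters.
Chunking with max size 2:
  Chunk 1: 'dc' (positions 0-1)
  Chunk 2: 'hh' (positions 2-3)
  Chunk 3: 'd' (positions 4-4)
Total chunks: ceil(5 / 2) = 3

3


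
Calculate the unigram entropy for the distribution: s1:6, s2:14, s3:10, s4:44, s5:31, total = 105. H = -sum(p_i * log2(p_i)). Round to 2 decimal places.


Computing entropy H = -sum(p_i * log2(p_i)):
  s1: p = 6/105 = 0.0571, -p*log2(p) = 0.2360
  s2: p = 14/105 = 0.1333, -p*log2(p) = 0.3876
  s3: p = 10/105 = 0.0952, -p*log2(p) = 0.3231
  s4: p = 44/105 = 0.4190, -p*log2(p) = 0.5258
  s5: p = 31/105 = 0.2952, -p*log2(p) = 0.5196
H = sum of terms = 1.9921
Rounded to 2 decimals: 1.99

1.99


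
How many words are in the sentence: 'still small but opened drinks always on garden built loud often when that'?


Counting words by splitting on spaces:
  Word 1: 'still'
  Word 2: 'small'
  Word 3: 'but'
  Word 4: 'opened'
  Word 5: 'drinks'
  Word 6: 'always'
  Word 7: 'on'
  Word 8: 'garden'
  Word 9: 'built'
  Word 10: 'loud'
  Word 11: 'often'
  Word 12: 'when'
  Word 13: 'that'
Total words: 13

13


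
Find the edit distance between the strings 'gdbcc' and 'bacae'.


Building DP table for s1='gdbcc' (len 5) and s2='bacae' (len 5):
       b  a  c  a  e
    0  1  2  3  4  5
  g 1  1  2  3  4  5
  d 2  2  2  3  4  5
  b 3  2  3  3  4  5
  c 4  3  3  3  4  5
  c 5  4  4  3  4  5
Edit distance = dp[5][5] = 5

5


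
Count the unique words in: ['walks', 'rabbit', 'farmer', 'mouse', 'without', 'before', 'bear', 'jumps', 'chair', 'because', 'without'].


Listing all tokens and tracking unique types:
  Token 1: 'walks' -> NEW (unique so far: 1)
  Token 2: 'rabbit' -> NEW (unique so far: 2)
  Token 3: 'farmer' -> NEW (unique so far: 3)
  Token 4: 'mouse' -> NEW (unique so far: 4)
  Token 5: 'without' -> NEW (unique so far: 5)
  Token 6: 'before' -> NEW (unique so far: 6)
  Token 7: 'bear' -> NEW (unique so far: 7)
  Token 8: 'jumps' -> NEW (unique so far: 8)
  Token 9: 'chair' -> NEW (unique so far: 9)
  Token 10: 'because' -> NEW (unique so far: 10)
  Token 11: 'without' -> duplicate (unique so far: 10)
Unique types: ('bear', 'because', 'before', 'chair', 'farmer', 'jumps', 'mouse', 'rabbit', 'walks', 'without')
Vocabulary size: 10

10


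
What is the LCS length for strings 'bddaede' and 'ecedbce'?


DP table for LCS of 'bddaede' and 'ecedbce':
       e  c  e  d  b  c  e
    0  0  0  0  0  0  0  0
  b 0  0  0  0  0  1  1  1
  d 0  0  0  0  1  1  1  1
  d 0  0  0  0  1  1  1  1
  a 0  0  0  0  1  1  1  1
  e 0  1  1  1  1  1  1  2
  d 0  1  1  1  2  2  2  2
  e 0  1  1  2  2  2  2  3
LCS: 'ede'
LCS length = 3

3


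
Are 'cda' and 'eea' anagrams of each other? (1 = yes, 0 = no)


Sort characters of 'cda': 'acd'
Sort characters of 'eea': 'aee'
Sorted forms differ -> they are NOT anagrams
Result: 0

0


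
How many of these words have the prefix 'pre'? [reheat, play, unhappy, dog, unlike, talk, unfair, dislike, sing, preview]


Checking each word for prefix 'pre':
  'reheat' -> no (count: 0)
  'play' -> no (count: 0)
  'unhappy' -> no (count: 0)
  'dog' -> no (count: 0)
  'unlike' -> no (count: 0)
  'talk' -> no (count: 0)
  'unfair' -> no (count: 0)
  'dislike' -> no (count: 0)
  'sing' -> no (count: 0)
  'preview' -> YES, starts with 'pre' (count: 1)
Total with prefix 'pre': 1

1


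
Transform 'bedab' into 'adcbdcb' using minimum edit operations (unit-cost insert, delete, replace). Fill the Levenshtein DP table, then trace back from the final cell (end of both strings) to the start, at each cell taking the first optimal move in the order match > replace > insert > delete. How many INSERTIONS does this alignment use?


Edit distance = 5. Backtracking from cell (5, 7) with preference match > replace > insert > delete,
then listing the resulting alignment 'bedab' -> 'adcbdcb' left to right:
  Step 1: insert 'a' [insertion #1]
  Step 2: insert 'd' [insertion #2]
  Step 3: replace b->c
  Step 4: replace e->b
  Step 5: keep 'd'
  Step 6: replace a->c
  Step 7: keep 'b'
Total insertions: 2

2


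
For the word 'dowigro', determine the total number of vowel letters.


Scanning each character of 'dowigro':
  Position 1: 'd' -> consonant (running count: 0)
  Position 2: 'o' -> vowel (running count: 1)
  Position 3: 'w' -> consonant (running count: 1)
  Position 4: 'i' -> vowel (running count: 2)
  Position 5: 'g' -> consonant (running count: 2)
  Position 6: 'r' -> consonant (running count: 2)
  Position 7: 'o' -> vowel (running count: 3)
Total vowels: 3

3


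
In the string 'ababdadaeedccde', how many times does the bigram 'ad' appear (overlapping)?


Scanning 'ababdadaeedccde' for bigram 'ad':
  Position 0: 'ab' -> no
  Position 1: 'ba' -> no
  Position 2: 'ab' -> no
  Position 3: 'bd' -> no
  Position 4: 'da' -> no
  Position 5: 'ad' -> MATCH
  Position 6: 'da' -> no
  Position 7: 'ae' -> no
  Position 8: 'ee' -> no
  Position 9: 'ed' -> no
  Position 10: 'dc' -> no
  Position 11: 'cc' -> no
  Position 12: 'cd' -> no
  Position 13: 'de' -> no
Total matches: 1

1


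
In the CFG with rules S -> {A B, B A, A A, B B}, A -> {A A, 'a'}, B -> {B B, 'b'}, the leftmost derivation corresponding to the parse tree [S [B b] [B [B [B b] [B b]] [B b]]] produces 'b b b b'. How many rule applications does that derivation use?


Every bracketed nonterminal node [X ...] in the tree is produced by exactly one rule application.
Reading the tree off as a leftmost derivation:
  Step 1: S  =>  B B   (applied S -> B B)
  Step 2: B B  =>  b B   (applied B -> b)
  Step 3: b B  =>  b B B   (applied B -> B B)
  Step 4: b B B  =>  b B B B   (applied B -> B B)
  Step 5: b B B B  =>  b b B B   (applied B -> b)
  Step 6: b b B B  =>  b b b B   (applied B -> b)
  Step 7: b b b B  =>  b b b b   (applied B -> b)
Final yield: b b b b
Total rewrite steps: 7

7


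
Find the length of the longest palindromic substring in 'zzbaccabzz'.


Scanning 'zzbaccabzz' for palindromic substrings.
Substring at positions 0-9: 'zzbaccabzz'.
Check: reverse('zzbaccabzz') = 'zzbaccabzz' -> palindrome confirmed.
No longer palindromic substring exists; longest length = 10

10


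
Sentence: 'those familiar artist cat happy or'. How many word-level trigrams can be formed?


Word trigrams from [6] words:
  Trigram 1: (those familiar artist)
  Trigram 2: (familiar artist cat)
  Trigram 3: (artist cat happy)
  Trigram 4: (cat happy or)
Total word trigrams: 6 - 2 = 4

4


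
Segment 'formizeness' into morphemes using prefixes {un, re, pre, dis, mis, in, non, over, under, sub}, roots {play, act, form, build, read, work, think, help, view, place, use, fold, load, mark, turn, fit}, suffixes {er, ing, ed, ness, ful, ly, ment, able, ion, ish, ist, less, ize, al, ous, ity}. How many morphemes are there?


Segmenting 'formizeness' against the inventory:
  'form' -> root (morpheme 1)
  'ize' -> suffix (morpheme 2)
  'ness' -> suffix (morpheme 3)
Total morphemes: 3

3


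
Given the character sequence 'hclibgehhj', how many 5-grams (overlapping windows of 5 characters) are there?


String 'hclibgehhj' has length L = 10.
Number of overlapping n-grams = L - n + 1
Substituting: 10 - 5 + 1 = 6

6


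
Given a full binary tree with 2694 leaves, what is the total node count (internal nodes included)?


Leaf nodes (terminals): 2694
Internal nodes = n - 1 = 2694 - 1 = 2693
Total = leaves + internal = 2694 + 2693 = 5387

5387


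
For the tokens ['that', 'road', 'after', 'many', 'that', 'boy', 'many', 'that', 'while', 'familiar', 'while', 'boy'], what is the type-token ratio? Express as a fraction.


Tokens: 12
Unique types: ('after', 'boy', 'familiar', 'many', 'road', 'that', 'while') = 7
TTR = 7/12
Already in lowest terms.

7/12


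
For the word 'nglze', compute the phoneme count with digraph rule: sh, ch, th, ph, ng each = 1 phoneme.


Parsing 'nglze' greedily, digraphs first:
  'ng' -> digraph (1 consonant phoneme) (phonemes so far: 1)
  'l' -> consonant phoneme (phonemes so far: 2)
  'z' -> consonant phoneme (phonemes so far: 3)
  'e' -> vowel phoneme (phonemes so far: 4)
Total phonemes: 4

4


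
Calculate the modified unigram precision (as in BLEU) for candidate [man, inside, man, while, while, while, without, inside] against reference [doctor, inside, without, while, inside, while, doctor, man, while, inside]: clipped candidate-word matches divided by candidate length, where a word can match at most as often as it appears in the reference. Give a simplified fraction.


Reference word counts: {'doctor': 2, 'inside': 3, 'man': 1, 'while': 3, 'without': 1}
Checking each candidate word (with clipping):
  'man' -> in reference (ref count 1, used 1/1) -> match (matches: 1)
  'inside' -> in reference (ref count 3, used 1/3) -> match (matches: 2)
  'man' -> ref count 1 already used up (1/1) -> clipped, no match (matches: 2)
  'while' -> in reference (ref count 3, used 1/3) -> match (matches: 3)
  'while' -> in reference (ref count 3, used 2/3) -> match (matches: 4)
  'while' -> in reference (ref count 3, used 3/3) -> match (matches: 5)
  'without' -> in reference (ref count 1, used 1/1) -> match (matches: 6)
  'inside' -> in reference (ref count 3, used 2/3) -> match (matches: 7)
Clipped matches: 7, Candidate length: 8
Precision = 7/8

7/8


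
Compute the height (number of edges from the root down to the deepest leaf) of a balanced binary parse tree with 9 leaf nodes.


In a balanced binary tree with n leaves the deepest leaf is ceil(log2(n)) edges below the root.
log2(9) = 3.1699
ceil(3.1699) = 4
height (edges) = 4

4


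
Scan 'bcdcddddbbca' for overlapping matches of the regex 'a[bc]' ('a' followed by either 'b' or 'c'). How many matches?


Pattern: a[bc] means 'a' followed by either 'b' or 'c'.
Scanning 'bcdcddddbbca' position-by-position:
  Pos 0: window 'bc' -> no
  Pos 1: window 'cd' -> no
  Pos 2: window 'dc' -> no
  Pos 3: window 'cd' -> no
  Pos 4: window 'dd' -> no
  Pos 5: window 'dd' -> no
  Pos 6: window 'dd' -> no
  Pos 7: window 'db' -> no
  Pos 8: window 'bb' -> no
  Pos 9: window 'bc' -> no
  Pos 10: window 'ca' -> no
  Pos 11: window 'a' -> no
Total matches: 0

0


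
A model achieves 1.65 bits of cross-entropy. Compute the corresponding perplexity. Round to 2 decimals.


Perplexity formula: PP = 2^H
H = 1.65
PP = 2^1.65
Decompose: 2^1.65 = 2^1 * 2^0.65
2^1 = 2, 2^0.65 ~ 1.5691682
PP ~ 2 * 1.5691682 = 3.1383364
Rounded to 2 decimals: 3.14

3.14


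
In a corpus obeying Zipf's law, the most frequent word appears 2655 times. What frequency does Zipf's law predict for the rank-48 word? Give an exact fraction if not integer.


Zipf's law: freq(rank) = f1 / rank
f1 = 2655, rank = 48
freq = 2655 / 48
GCD(2655, 48) = 3
Simplified: 885/16

885/16


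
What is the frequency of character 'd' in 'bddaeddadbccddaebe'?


Scanning 'bddaeddadbccddaebe' for 'd':
  Position 1: 'd' -> MATCH (count: 1)
  Position 2: 'd' -> MATCH (count: 2)
  Position 5: 'd' -> MATCH (count: 3)
  Position 6: 'd' -> MATCH (count: 4)
  Position 8: 'd' -> MATCH (count: 5)
  Position 12: 'd' -> MATCH (count: 6)
  Position 13: 'd' -> MATCH (count: 7)
Total occurrences of 'd': 7

7


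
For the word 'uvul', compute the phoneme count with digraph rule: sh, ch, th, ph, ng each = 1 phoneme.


Parsing 'uvul' greedily, digraphs first:
  'u' -> vowel phoneme (phonemes so far: 1)
  'v' -> consonant phoneme (phonemes so far: 2)
  'u' -> vowel phoneme (phonemes so far: 3)
  'l' -> consonant phoneme (phonemes so far: 4)
Total phonemes: 4

4


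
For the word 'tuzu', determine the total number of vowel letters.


Scanning each character of 'tuzu':
  Position 1: 't' -> consonant (running count: 0)
  Position 2: 'u' -> vowel (running count: 1)
  Position 3: 'z' -> consonant (running count: 1)
  Position 4: 'u' -> vowel (running count: 2)
Total vowels: 2

2


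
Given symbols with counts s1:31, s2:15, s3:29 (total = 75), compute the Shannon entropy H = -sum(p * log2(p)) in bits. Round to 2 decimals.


Computing entropy H = -sum(p_i * log2(p_i)):
  s1: p = 31/75 = 0.4133, -p*log2(p) = 0.5268
  s2: p = 15/75 = 0.2000, -p*log2(p) = 0.4644
  s3: p = 29/75 = 0.3867, -p*log2(p) = 0.5301
H = sum of terms = 1.5213
Rounded to 2 decimals: 1.52

1.52


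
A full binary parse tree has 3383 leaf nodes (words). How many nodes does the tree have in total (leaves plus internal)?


Leaf nodes (terminals): 3383
Internal nodes = n - 1 = 3383 - 1 = 3382
Total = leaves + internal = 3383 + 3382 = 6765

6765


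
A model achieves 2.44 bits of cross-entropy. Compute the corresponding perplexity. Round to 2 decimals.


Perplexity formula: PP = 2^H
H = 2.44
PP = 2^2.44
Decompose: 2^2.44 = 2^2 * 2^0.44
2^2 = 4, 2^0.44 ~ 1.3566043
PP ~ 4 * 1.3566043 = 5.4264172
Rounded to 2 decimals: 5.43

5.43


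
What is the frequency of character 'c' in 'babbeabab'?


Scanning 'babbeabab' for 'c':
  No matches found.
Total occurrences of 'c': 0

0


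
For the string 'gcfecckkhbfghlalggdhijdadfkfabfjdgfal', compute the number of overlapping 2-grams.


String 'gcfecckkhbfghlalggdhijdadfkfabfjdgfal' has length L = 37.
Number of overlapping n-grams = L - n + 1
Substituting: 37 - 2 + 1 = 36

36


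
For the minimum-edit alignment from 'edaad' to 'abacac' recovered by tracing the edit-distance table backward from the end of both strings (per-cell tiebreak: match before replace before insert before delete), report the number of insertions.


Edit distance = 4. Backtracking from cell (5, 6) with preference match > replace > insert > delete,
then listing the resulting alignment 'edaad' -> 'abacac' left to right:
  Step 1: replace e->a
  Step 2: replace d->b
  Step 3: keep 'a'
  Step 4: insert 'c' [insertion #1]
  Step 5: keep 'a'
  Step 6: replace d->c
Total insertions: 1

1


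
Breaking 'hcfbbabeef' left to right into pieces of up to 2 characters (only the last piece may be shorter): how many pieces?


'hcfbbabeef' has 10 characters.
Chunking with max size 2:
  Chunk 1: 'hc' (positions 0-1)
  Chunk 2: 'fb' (positions 2-3)
  Chunk 3: 'ba' (positions 4-5)
  Chunk 4: 'be' (positions 6-7)
  Chunk 5: 'ef' (positions 8-9)
Total chunks: ceil(10 / 2) = 5

5


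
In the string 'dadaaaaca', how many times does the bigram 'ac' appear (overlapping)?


Scanning 'dadaaaaca' for bigram 'ac':
  Position 0: 'da' -> no
  Position 1: 'ad' -> no
  Position 2: 'da' -> no
  Position 3: 'aa' -> no
  Position 4: 'aa' -> no
  Position 5: 'aa' -> no
  Position 6: 'ac' -> MATCH
  Position 7: 'ca' -> no
Total matches: 1

1


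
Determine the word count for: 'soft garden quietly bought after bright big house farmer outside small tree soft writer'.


Counting words by splitting on spaces:
  Word 1: 'soft'
  Word 2: 'garden'
  Word 3: 'quietly'
  Word 4: 'bought'
  Word 5: 'after'
  Word 6: 'bright'
  Word 7: 'big'
  Word 8: 'house'
  Word 9: 'farmer'
  Word 10: 'outside'
  Word 11: 'small'
  Word 12: 'tree'
  Word 13: 'soft'
  Word 14: 'writer'
Total words: 14

14


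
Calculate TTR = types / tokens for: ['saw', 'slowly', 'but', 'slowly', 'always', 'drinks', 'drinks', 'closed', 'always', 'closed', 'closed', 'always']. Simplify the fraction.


Tokens: 12
Unique types: ('always', 'but', 'closed', 'drinks', 'saw', 'slowly') = 6
TTR = 6/12
Simplify: divide both by 6 -> 1/2
TTR = 1/2

1/2


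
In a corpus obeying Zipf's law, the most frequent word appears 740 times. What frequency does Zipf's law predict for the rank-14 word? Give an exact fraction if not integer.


Zipf's law: freq(rank) = f1 / rank
f1 = 740, rank = 14
freq = 740 / 14
GCD(740, 14) = 2
Simplified: 370/7

370/7


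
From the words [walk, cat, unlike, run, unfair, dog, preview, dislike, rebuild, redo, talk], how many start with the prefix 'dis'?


Checking each word for prefix 'dis':
  'walk' -> no (count: 0)
  'cat' -> no (count: 0)
  'unlike' -> no (count: 0)
  'run' -> no (count: 0)
  'unfair' -> no (count: 0)
  'dog' -> no (count: 0)
  'preview' -> no (count: 0)
  'dislike' -> YES, starts with 'dis' (count: 1)
  'rebuild' -> no (count: 1)
  'redo' -> no (count: 1)
  'talk' -> no (count: 1)
Total with prefix 'dis': 1

1


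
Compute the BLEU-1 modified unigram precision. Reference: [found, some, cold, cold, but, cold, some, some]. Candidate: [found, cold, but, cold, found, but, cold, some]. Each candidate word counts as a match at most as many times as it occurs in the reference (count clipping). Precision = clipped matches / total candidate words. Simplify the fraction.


Reference word counts: {'but': 1, 'cold': 3, 'found': 1, 'some': 3}
Checking each candidate word (with clipping):
  'found' -> in reference (ref count 1, used 1/1) -> match (matches: 1)
  'cold' -> in reference (ref count 3, used 1/3) -> match (matches: 2)
  'but' -> in reference (ref count 1, used 1/1) -> match (matches: 3)
  'cold' -> in reference (ref count 3, used 2/3) -> match (matches: 4)
  'found' -> ref count 1 already used up (1/1) -> clipped, no match (matches: 4)
  'but' -> ref count 1 already used up (1/1) -> clipped, no match (matches: 4)
  'cold' -> in reference (ref count 3, used 3/3) -> match (matches: 5)
  'some' -> in reference (ref count 3, used 1/3) -> match (matches: 6)
Clipped matches: 6, Candidate length: 8
Precision = 6/8 = 3/4

3/4


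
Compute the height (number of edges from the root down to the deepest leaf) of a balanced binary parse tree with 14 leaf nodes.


In a balanced binary tree with n leaves the deepest leaf is ceil(log2(n)) edges below the root.
log2(14) = 3.8074
ceil(3.8074) = 4
height (edges) = 4

4


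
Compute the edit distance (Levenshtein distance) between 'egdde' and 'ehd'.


Building DP table for s1='egdde' (len 5) and s2='ehd' (len 3):
       e  h  d
    0  1  2  3
  e 1  0  1  2
  g 2  1  1  2
  d 3  2  2  1
  d 4  3  3  2
  e 5  4  4  3
Edit distance = dp[5][3] = 3

3


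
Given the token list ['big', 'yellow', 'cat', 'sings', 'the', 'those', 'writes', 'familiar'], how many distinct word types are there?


Listing all tokens and tracking unique types:
  Token 1: 'big' -> NEW (unique so far: 1)
  Token 2: 'yellow' -> NEW (unique so far: 2)
  Token 3: 'cat' -> NEW (unique so far: 3)
  Token 4: 'sings' -> NEW (unique so far: 4)
  Token 5: 'the' -> NEW (unique so far: 5)
  Token 6: 'those' -> NEW (unique so far: 6)
  Token 7: 'writes' -> NEW (unique so far: 7)
  Token 8: 'familiar' -> NEW (unique so far: 8)
Unique types: ('big', 'cat', 'familiar', 'sings', 'the', 'those', 'writes', 'yellow')
Vocabulary size: 8

8
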